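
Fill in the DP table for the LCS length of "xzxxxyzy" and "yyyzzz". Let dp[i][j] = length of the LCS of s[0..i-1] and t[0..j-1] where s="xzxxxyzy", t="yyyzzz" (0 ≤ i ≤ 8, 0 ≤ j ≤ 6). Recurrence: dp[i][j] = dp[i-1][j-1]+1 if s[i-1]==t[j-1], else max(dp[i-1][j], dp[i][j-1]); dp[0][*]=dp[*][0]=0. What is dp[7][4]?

2

   ''  y  y  y  z  z  z
''  0  0  0  0  0  0  0
 x  0  0  0  0  0  0  0
 z  0  0  0  0  1  1  1
 x  0  0  0  0  1  1  1
 x  0  0  0  0  1  1  1
 x  0  0  0  0  1  1  1
 y  0  1  1  1  1  1  1
 z  0  1  1  1  2  2  2
 y  0  1  2  2  2  2  2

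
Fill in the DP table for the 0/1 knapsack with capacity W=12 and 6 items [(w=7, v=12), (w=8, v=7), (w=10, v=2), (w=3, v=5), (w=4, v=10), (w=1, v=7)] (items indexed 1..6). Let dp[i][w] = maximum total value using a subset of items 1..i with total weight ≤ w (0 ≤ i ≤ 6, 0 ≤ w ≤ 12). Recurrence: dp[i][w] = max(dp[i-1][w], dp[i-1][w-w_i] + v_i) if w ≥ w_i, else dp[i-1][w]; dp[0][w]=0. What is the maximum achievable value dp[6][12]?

29

i\w   0   1   2   3   4   5   6   7   8   9  10  11  12
  0   0   0   0   0   0   0   0   0   0   0   0   0   0
  1   0   0   0   0   0   0   0  12  12  12  12  12  12
  2   0   0   0   0   0   0   0  12  12  12  12  12  12
  3   0   0   0   0   0   0   0  12  12  12  12  12  12
  4   0   0   0   5   5   5   5  12  12  12  17  17  17
  5   0   0   0   5  10  10  10  15  15  15  17  22  22
  6   0   7   7   7  12  17  17  17  22  22  22  24  29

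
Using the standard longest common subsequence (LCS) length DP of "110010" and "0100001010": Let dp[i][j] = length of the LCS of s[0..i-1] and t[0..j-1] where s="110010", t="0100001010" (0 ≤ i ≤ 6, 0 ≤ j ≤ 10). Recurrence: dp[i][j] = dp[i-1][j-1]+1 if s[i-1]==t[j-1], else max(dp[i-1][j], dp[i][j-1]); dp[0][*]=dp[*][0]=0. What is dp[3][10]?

   ''  0  1  0  0  0  0  1  0  1  0
''  0  0  0  0  0  0  0  0  0  0  0
 1  0  0  1  1  1  1  1  1  1  1  1
 1  0  0  1  1  1  1  1  2  2  2  2
 0  0  1  1  2  2  2  2  2  3  3  3
 0  0  1  1  2  3  3  3  3  3  3  4
 1  0  1  2  2  3  3  3  4  4  4  4
 0  0  1  2  3  3  4  4  4  5  5  5

3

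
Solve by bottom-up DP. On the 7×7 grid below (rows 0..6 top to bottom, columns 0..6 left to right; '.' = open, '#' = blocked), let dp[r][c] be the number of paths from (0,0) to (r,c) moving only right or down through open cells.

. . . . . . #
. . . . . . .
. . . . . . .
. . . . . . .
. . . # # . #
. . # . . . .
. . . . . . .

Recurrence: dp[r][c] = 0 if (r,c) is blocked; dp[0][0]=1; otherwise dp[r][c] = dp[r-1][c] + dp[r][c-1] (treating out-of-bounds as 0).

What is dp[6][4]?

r\c   0   1   2   3   4   5   6
  0   1   1   1   1   1   1   0
  1   1   2   3   4   5   6   6
  2   1   3   6  10  15  21  27
  3   1   4  10  20  35  56  83
  4   1   5  15   0   0  56   0
  5   1   6   0   0   0  56  56
  6   1   7   7   7   7  63 119

7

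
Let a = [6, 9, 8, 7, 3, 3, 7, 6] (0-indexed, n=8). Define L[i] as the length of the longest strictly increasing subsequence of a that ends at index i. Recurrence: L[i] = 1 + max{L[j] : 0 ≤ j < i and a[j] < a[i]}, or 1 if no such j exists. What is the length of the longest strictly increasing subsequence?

   i    0    1    2    3    4    5    6    7
a[i]    6    9    8    7    3    3    7    6
L[i]    1    2    2    2    1    1    2    2

2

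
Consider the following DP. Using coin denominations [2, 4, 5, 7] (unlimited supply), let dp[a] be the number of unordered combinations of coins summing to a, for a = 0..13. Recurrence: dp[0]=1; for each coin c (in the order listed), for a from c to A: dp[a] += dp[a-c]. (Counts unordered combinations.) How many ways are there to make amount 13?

after  coin     0     1     2     3     4     5     6     7     8     9    10    11    12    13
          2     1     0     1     0     1     0     1     0     1     0     1     0     1     0
          4     1     0     1     0     2     0     2     0     3     0     3     0     4     0
          5     1     0     1     0     2     1     2     1     3     2     4     2     5     3
          7     1     0     1     0     2     1     2     2     3     3     4     4     6     5

5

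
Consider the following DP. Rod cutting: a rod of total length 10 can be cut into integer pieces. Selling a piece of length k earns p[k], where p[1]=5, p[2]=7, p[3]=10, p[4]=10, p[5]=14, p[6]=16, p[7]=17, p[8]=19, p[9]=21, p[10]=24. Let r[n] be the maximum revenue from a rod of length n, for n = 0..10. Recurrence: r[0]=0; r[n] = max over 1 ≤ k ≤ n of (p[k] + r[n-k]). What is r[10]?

50

   n    0    1    2    3    4    5    6    7    8    9   10
r[n]    0    5   10   15   20   25   30   35   40   45   50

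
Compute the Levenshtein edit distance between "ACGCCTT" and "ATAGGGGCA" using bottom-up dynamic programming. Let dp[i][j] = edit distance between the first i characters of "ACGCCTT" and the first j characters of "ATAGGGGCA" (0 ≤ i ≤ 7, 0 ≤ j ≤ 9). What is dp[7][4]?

   ''  A  T  A  G  G  G  G  C  A
''  0  1  2  3  4  5  6  7  8  9
 A  1  0  1  2  3  4  5  6  7  8
 C  2  1  1  2  3  4  5  6  6  7
 G  3  2  2  2  2  3  4  5  6  7
 C  4  3  3  3  3  3  4  5  5  6
 C  5  4  4  4  4  4  4  5  5  6
 T  6  5  4  5  5  5  5  5  6  6
 T  7  6  5  5  6  6  6  6  6  7

6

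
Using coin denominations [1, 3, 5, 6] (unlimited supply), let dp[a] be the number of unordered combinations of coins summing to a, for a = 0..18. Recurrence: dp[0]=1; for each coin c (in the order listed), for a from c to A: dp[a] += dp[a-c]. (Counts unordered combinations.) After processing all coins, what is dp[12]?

14

after  coin     0     1     2     3     4     5     6     7     8     9    10    11    12    13    14    15    16    17    18
          1     1     1     1     1     1     1     1     1     1     1     1     1     1     1     1     1     1     1     1
          3     1     1     1     2     2     2     3     3     3     4     4     4     5     5     5     6     6     6     7
          5     1     1     1     2     2     3     4     4     5     6     7     8     9    10    11    13    14    15    17
          6     1     1     1     2     2     3     5     5     6     8     9    11    14    15    17    21    23    26    31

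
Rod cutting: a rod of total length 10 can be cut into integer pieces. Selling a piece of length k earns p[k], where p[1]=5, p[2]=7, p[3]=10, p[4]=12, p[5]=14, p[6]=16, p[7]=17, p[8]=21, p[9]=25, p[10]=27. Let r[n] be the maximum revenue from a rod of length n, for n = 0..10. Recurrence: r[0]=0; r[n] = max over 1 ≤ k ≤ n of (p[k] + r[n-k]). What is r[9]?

   n    0    1    2    3    4    5    6    7    8    9   10
r[n]    0    5   10   15   20   25   30   35   40   45   50

45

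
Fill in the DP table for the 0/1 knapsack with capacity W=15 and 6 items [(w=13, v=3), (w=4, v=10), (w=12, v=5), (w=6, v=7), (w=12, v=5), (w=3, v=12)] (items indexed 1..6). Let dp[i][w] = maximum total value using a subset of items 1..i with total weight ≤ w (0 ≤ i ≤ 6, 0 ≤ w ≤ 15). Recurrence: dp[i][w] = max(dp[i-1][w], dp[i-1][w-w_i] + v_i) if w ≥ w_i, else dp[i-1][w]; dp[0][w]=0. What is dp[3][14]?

10

i\w   0   1   2   3   4   5   6   7   8   9  10  11  12  13  14  15
  0   0   0   0   0   0   0   0   0   0   0   0   0   0   0   0   0
  1   0   0   0   0   0   0   0   0   0   0   0   0   0   3   3   3
  2   0   0   0   0  10  10  10  10  10  10  10  10  10  10  10  10
  3   0   0   0   0  10  10  10  10  10  10  10  10  10  10  10  10
  4   0   0   0   0  10  10  10  10  10  10  17  17  17  17  17  17
  5   0   0   0   0  10  10  10  10  10  10  17  17  17  17  17  17
  6   0   0   0  12  12  12  12  22  22  22  22  22  22  29  29  29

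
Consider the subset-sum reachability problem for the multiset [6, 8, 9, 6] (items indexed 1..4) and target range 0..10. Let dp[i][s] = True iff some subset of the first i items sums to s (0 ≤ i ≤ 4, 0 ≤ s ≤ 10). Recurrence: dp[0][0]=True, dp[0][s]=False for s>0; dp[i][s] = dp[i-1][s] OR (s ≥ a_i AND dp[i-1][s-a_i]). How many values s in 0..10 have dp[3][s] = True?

i\s   0   1   2   3   4   5   6   7   8   9  10
  0   T   F   F   F   F   F   F   F   F   F   F
  1   T   F   F   F   F   F   T   F   F   F   F
  2   T   F   F   F   F   F   T   F   T   F   F
  3   T   F   F   F   F   F   T   F   T   T   F
  4   T   F   F   F   F   F   T   F   T   T   F

4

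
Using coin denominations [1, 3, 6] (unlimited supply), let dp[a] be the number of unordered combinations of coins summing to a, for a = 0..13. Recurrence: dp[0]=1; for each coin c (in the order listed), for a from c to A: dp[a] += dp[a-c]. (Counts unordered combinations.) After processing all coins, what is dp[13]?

9

after  coin     0     1     2     3     4     5     6     7     8     9    10    11    12    13
          1     1     1     1     1     1     1     1     1     1     1     1     1     1     1
          3     1     1     1     2     2     2     3     3     3     4     4     4     5     5
          6     1     1     1     2     2     2     4     4     4     6     6     6     9     9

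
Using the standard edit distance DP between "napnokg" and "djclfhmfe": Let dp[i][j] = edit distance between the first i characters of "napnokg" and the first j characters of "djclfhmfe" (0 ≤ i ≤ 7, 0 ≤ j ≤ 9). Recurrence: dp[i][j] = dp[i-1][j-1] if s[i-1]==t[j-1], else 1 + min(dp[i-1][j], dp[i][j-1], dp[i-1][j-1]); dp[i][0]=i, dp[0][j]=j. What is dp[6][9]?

   ''  d  j  c  l  f  h  m  f  e
''  0  1  2  3  4  5  6  7  8  9
 n  1  1  2  3  4  5  6  7  8  9
 a  2  2  2  3  4  5  6  7  8  9
 p  3  3  3  3  4  5  6  7  8  9
 n  4  4  4  4  4  5  6  7  8  9
 o  5  5  5  5  5  5  6  7  8  9
 k  6  6  6  6  6  6  6  7  8  9
 g  7  7  7  7  7  7  7  7  8  9

9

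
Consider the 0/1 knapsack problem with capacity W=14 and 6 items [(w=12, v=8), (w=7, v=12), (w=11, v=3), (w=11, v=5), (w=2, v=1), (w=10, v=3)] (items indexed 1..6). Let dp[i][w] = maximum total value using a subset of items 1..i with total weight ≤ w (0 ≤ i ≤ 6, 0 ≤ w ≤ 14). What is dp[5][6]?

i\w   0   1   2   3   4   5   6   7   8   9  10  11  12  13  14
  0   0   0   0   0   0   0   0   0   0   0   0   0   0   0   0
  1   0   0   0   0   0   0   0   0   0   0   0   0   8   8   8
  2   0   0   0   0   0   0   0  12  12  12  12  12  12  12  12
  3   0   0   0   0   0   0   0  12  12  12  12  12  12  12  12
  4   0   0   0   0   0   0   0  12  12  12  12  12  12  12  12
  5   0   0   1   1   1   1   1  12  12  13  13  13  13  13  13
  6   0   0   1   1   1   1   1  12  12  13  13  13  13  13  13

1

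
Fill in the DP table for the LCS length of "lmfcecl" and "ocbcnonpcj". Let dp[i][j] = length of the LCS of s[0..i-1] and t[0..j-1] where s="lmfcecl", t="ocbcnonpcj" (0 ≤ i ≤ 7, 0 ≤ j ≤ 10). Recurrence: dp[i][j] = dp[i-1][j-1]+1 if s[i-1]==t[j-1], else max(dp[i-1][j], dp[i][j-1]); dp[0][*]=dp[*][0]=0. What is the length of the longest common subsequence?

2

   ''  o  c  b  c  n  o  n  p  c  j
''  0  0  0  0  0  0  0  0  0  0  0
 l  0  0  0  0  0  0  0  0  0  0  0
 m  0  0  0  0  0  0  0  0  0  0  0
 f  0  0  0  0  0  0  0  0  0  0  0
 c  0  0  1  1  1  1  1  1  1  1  1
 e  0  0  1  1  1  1  1  1  1  1  1
 c  0  0  1  1  2  2  2  2  2  2  2
 l  0  0  1  1  2  2  2  2  2  2  2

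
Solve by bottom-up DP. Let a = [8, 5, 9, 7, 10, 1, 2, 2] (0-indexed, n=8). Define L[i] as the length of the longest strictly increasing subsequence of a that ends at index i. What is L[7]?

   i    0    1    2    3    4    5    6    7
a[i]    8    5    9    7   10    1    2    2
L[i]    1    1    2    2    3    1    2    2

2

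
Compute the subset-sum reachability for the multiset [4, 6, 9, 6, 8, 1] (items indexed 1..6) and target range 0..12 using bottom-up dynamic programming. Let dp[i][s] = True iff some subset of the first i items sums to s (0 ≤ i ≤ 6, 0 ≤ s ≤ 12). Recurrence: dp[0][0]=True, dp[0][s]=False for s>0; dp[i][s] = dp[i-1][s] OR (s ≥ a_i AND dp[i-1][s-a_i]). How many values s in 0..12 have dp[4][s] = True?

6

i\s   0   1   2   3   4   5   6   7   8   9  10  11  12
  0   T   F   F   F   F   F   F   F   F   F   F   F   F
  1   T   F   F   F   T   F   F   F   F   F   F   F   F
  2   T   F   F   F   T   F   T   F   F   F   T   F   F
  3   T   F   F   F   T   F   T   F   F   T   T   F   F
  4   T   F   F   F   T   F   T   F   F   T   T   F   T
  5   T   F   F   F   T   F   T   F   T   T   T   F   T
  6   T   T   F   F   T   T   T   T   T   T   T   T   T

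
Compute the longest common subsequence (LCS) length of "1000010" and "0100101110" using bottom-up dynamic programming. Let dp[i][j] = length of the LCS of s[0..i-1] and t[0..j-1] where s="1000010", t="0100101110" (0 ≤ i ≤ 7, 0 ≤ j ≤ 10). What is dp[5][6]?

4

   ''  0  1  0  0  1  0  1  1  1  0
''  0  0  0  0  0  0  0  0  0  0  0
 1  0  0  1  1  1  1  1  1  1  1  1
 0  0  1  1  2  2  2  2  2  2  2  2
 0  0  1  1  2  3  3  3  3  3  3  3
 0  0  1  1  2  3  3  4  4  4  4  4
 0  0  1  1  2  3  3  4  4  4  4  5
 1  0  1  2  2  3  4  4  5  5  5  5
 0  0  1  2  3  3  4  5  5  5  5  6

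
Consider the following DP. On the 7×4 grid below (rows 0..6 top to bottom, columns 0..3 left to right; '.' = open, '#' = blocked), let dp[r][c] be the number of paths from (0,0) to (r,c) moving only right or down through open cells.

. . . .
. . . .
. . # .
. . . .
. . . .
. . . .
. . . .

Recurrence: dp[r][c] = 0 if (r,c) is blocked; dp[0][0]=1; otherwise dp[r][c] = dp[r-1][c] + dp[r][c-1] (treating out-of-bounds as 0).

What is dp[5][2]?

15

r\c   0   1   2   3
  0   1   1   1   1
  1   1   2   3   4
  2   1   3   0   4
  3   1   4   4   8
  4   1   5   9  17
  5   1   6  15  32
  6   1   7  22  54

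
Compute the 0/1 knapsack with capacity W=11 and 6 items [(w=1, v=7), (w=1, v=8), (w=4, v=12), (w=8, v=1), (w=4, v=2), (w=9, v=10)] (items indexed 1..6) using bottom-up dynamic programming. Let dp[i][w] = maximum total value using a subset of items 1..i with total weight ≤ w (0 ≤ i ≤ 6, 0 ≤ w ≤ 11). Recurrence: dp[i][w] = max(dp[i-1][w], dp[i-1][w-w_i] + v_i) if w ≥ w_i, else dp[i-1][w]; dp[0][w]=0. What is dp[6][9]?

27

i\w   0   1   2   3   4   5   6   7   8   9  10  11
  0   0   0   0   0   0   0   0   0   0   0   0   0
  1   0   7   7   7   7   7   7   7   7   7   7   7
  2   0   8  15  15  15  15  15  15  15  15  15  15
  3   0   8  15  15  15  20  27  27  27  27  27  27
  4   0   8  15  15  15  20  27  27  27  27  27  27
  5   0   8  15  15  15  20  27  27  27  27  29  29
  6   0   8  15  15  15  20  27  27  27  27  29  29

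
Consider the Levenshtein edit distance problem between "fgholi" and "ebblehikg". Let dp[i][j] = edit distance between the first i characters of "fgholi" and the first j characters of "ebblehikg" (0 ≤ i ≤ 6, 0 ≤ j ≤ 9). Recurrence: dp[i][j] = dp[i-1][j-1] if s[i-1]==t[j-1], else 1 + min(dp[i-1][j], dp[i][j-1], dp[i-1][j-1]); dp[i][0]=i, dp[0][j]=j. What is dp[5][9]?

8

   ''  e  b  b  l  e  h  i  k  g
''  0  1  2  3  4  5  6  7  8  9
 f  1  1  2  3  4  5  6  7  8  9
 g  2  2  2  3  4  5  6  7  8  8
 h  3  3  3  3  4  5  5  6  7  8
 o  4  4  4  4  4  5  6  6  7  8
 l  5  5  5  5  4  5  6  7  7  8
 i  6  6  6  6  5  5  6  6  7  8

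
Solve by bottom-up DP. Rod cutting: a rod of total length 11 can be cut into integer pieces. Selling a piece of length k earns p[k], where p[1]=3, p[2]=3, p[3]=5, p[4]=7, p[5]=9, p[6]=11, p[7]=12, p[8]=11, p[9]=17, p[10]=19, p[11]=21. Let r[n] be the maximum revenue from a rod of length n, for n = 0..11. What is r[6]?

18

   n    0    1    2    3    4    5    6    7    8    9   10   11
r[n]    0    3    6    9   12   15   18   21   24   27   30   33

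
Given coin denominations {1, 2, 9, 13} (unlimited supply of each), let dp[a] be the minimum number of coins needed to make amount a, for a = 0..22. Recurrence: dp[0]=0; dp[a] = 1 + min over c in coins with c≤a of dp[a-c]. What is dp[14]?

2

 a  0  1  2  3  4  5  6  7  8  9 10 11 12 13 14 15 16 17 18 19 20 21 22
dp  0  1  1  2  2  3  3  4  4  1  2  2  3  1  2  2  3  3  2  3  3  4  2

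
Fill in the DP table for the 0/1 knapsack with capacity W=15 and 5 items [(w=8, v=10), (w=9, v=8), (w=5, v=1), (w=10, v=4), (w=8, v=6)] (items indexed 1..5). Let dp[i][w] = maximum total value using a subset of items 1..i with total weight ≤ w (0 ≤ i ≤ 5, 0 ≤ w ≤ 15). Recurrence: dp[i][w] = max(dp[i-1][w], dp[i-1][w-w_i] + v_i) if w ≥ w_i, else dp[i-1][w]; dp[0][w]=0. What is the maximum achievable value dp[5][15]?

11

i\w   0   1   2   3   4   5   6   7   8   9  10  11  12  13  14  15
  0   0   0   0   0   0   0   0   0   0   0   0   0   0   0   0   0
  1   0   0   0   0   0   0   0   0  10  10  10  10  10  10  10  10
  2   0   0   0   0   0   0   0   0  10  10  10  10  10  10  10  10
  3   0   0   0   0   0   1   1   1  10  10  10  10  10  11  11  11
  4   0   0   0   0   0   1   1   1  10  10  10  10  10  11  11  11
  5   0   0   0   0   0   1   1   1  10  10  10  10  10  11  11  11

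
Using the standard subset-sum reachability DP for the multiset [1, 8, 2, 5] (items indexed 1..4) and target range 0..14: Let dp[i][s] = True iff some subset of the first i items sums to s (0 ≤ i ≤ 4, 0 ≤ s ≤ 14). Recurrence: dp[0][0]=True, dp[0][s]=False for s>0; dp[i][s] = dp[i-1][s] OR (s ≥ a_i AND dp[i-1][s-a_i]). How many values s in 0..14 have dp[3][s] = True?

8

i\s   0   1   2   3   4   5   6   7   8   9  10  11  12  13  14
  0   T   F   F   F   F   F   F   F   F   F   F   F   F   F   F
  1   T   T   F   F   F   F   F   F   F   F   F   F   F   F   F
  2   T   T   F   F   F   F   F   F   T   T   F   F   F   F   F
  3   T   T   T   T   F   F   F   F   T   T   T   T   F   F   F
  4   T   T   T   T   F   T   T   T   T   T   T   T   F   T   T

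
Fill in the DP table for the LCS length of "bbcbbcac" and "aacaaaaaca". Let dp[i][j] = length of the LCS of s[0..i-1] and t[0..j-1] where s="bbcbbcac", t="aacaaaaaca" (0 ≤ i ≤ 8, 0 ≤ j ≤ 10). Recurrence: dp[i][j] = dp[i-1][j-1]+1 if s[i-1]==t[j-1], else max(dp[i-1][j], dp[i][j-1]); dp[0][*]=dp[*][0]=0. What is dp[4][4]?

   ''  a  a  c  a  a  a  a  a  c  a
''  0  0  0  0  0  0  0  0  0  0  0
 b  0  0  0  0  0  0  0  0  0  0  0
 b  0  0  0  0  0  0  0  0  0  0  0
 c  0  0  0  1  1  1  1  1  1  1  1
 b  0  0  0  1  1  1  1  1  1  1  1
 b  0  0  0  1  1  1  1  1  1  1  1
 c  0  0  0  1  1  1  1  1  1  2  2
 a  0  1  1  1  2  2  2  2  2  2  3
 c  0  1  1  2  2  2  2  2  2  3  3

1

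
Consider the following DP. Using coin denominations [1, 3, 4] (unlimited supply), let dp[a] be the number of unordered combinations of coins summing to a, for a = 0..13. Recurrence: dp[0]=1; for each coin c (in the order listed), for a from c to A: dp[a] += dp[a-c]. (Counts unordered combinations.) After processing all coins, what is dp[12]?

after  coin     0     1     2     3     4     5     6     7     8     9    10    11    12    13
          1     1     1     1     1     1     1     1     1     1     1     1     1     1     1
          3     1     1     1     2     2     2     3     3     3     4     4     4     5     5
          4     1     1     1     2     3     3     4     5     6     7     8     9    11    12

11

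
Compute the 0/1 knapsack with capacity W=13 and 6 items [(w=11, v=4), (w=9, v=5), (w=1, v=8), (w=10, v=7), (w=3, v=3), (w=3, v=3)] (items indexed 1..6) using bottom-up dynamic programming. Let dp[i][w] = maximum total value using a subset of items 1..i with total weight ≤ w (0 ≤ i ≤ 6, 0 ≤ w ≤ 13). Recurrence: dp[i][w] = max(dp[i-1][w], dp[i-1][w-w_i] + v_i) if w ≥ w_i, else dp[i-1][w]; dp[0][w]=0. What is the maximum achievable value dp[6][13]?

i\w   0   1   2   3   4   5   6   7   8   9  10  11  12  13
  0   0   0   0   0   0   0   0   0   0   0   0   0   0   0
  1   0   0   0   0   0   0   0   0   0   0   0   4   4   4
  2   0   0   0   0   0   0   0   0   0   5   5   5   5   5
  3   0   8   8   8   8   8   8   8   8   8  13  13  13  13
  4   0   8   8   8   8   8   8   8   8   8  13  15  15  15
  5   0   8   8   8  11  11  11  11  11  11  13  15  15  16
  6   0   8   8   8  11  11  11  14  14  14  14  15  15  16

16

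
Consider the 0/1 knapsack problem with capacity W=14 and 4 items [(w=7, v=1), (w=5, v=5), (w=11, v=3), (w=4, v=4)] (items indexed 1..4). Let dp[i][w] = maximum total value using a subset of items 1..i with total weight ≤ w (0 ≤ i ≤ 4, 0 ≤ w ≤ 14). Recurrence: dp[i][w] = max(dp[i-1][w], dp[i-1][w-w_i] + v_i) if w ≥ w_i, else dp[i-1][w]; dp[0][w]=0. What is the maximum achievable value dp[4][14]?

i\w   0   1   2   3   4   5   6   7   8   9  10  11  12  13  14
  0   0   0   0   0   0   0   0   0   0   0   0   0   0   0   0
  1   0   0   0   0   0   0   0   1   1   1   1   1   1   1   1
  2   0   0   0   0   0   5   5   5   5   5   5   5   6   6   6
  3   0   0   0   0   0   5   5   5   5   5   5   5   6   6   6
  4   0   0   0   0   4   5   5   5   5   9   9   9   9   9   9

9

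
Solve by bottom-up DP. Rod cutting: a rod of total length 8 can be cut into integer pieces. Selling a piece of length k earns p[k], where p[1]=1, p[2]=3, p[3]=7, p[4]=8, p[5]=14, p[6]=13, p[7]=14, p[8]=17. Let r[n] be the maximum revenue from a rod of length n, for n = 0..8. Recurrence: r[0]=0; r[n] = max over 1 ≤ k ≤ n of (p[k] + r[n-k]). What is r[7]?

   n    0    1    2    3    4    5    6    7    8
r[n]    0    1    3    7    8   14   15   17   21

17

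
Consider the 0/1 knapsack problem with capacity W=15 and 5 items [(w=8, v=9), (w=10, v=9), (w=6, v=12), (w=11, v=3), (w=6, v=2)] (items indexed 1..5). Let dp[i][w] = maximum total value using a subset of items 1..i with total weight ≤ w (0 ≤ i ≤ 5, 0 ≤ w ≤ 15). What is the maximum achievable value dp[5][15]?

21

i\w   0   1   2   3   4   5   6   7   8   9  10  11  12  13  14  15
  0   0   0   0   0   0   0   0   0   0   0   0   0   0   0   0   0
  1   0   0   0   0   0   0   0   0   9   9   9   9   9   9   9   9
  2   0   0   0   0   0   0   0   0   9   9   9   9   9   9   9   9
  3   0   0   0   0   0   0  12  12  12  12  12  12  12  12  21  21
  4   0   0   0   0   0   0  12  12  12  12  12  12  12  12  21  21
  5   0   0   0   0   0   0  12  12  12  12  12  12  14  14  21  21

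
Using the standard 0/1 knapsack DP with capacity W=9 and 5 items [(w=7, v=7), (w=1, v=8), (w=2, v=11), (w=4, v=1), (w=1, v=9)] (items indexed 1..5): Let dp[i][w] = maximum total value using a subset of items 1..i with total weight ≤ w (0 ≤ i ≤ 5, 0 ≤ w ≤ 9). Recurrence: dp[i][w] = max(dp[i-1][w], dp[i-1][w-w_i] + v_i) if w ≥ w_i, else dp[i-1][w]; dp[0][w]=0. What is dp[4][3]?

19

i\w   0   1   2   3   4   5   6   7   8   9
  0   0   0   0   0   0   0   0   0   0   0
  1   0   0   0   0   0   0   0   7   7   7
  2   0   8   8   8   8   8   8   8  15  15
  3   0   8  11  19  19  19  19  19  19  19
  4   0   8  11  19  19  19  19  20  20  20
  5   0   9  17  20  28  28  28  28  29  29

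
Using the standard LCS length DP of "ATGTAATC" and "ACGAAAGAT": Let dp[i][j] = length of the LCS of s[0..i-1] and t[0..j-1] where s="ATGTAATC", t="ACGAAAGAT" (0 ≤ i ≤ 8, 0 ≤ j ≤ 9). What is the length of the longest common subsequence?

5

   ''  A  C  G  A  A  A  G  A  T
''  0  0  0  0  0  0  0  0  0  0
 A  0  1  1  1  1  1  1  1  1  1
 T  0  1  1  1  1  1  1  1  1  2
 G  0  1  1  2  2  2  2  2  2  2
 T  0  1  1  2  2  2  2  2  2  3
 A  0  1  1  2  3  3  3  3  3  3
 A  0  1  1  2  3  4  4  4  4  4
 T  0  1  1  2  3  4  4  4  4  5
 C  0  1  2  2  3  4  4  4  4  5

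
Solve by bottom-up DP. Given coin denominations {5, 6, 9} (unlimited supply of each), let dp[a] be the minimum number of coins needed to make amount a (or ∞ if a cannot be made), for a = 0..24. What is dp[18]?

 a  0  1  2  3  4  5  6  7  8  9 10 11 12 13 14 15 16 17 18 19 20 21 22 23 24
dp  0  -  -  -  -  1  1  -  -  1  2  2  2  -  2  2  3  3  2  3  3  3  4  3  3
(- denotes ∞ / unreachable)

2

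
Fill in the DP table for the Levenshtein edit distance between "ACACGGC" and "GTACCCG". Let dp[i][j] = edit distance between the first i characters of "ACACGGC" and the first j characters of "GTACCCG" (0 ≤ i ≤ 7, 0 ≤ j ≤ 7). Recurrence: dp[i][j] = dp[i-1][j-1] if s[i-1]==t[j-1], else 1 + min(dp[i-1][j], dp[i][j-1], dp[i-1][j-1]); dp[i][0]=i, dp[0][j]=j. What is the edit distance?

   ''  G  T  A  C  C  C  G
''  0  1  2  3  4  5  6  7
 A  1  1  2  2  3  4  5  6
 C  2  2  2  3  2  3  4  5
 A  3  3  3  2  3  3  4  5
 C  4  4  4  3  2  3  3  4
 G  5  4  5  4  3  3  4  3
 G  6  5  5  5  4  4  4  4
 C  7  6  6  6  5  4  4  5

5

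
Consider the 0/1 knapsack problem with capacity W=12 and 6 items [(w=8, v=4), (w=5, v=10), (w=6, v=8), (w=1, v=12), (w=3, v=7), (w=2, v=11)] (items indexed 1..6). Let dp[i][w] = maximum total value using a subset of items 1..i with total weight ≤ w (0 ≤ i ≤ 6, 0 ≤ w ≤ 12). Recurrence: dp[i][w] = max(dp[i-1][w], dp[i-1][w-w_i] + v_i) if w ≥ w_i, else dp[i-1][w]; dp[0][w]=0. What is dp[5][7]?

i\w   0   1   2   3   4   5   6   7   8   9  10  11  12
  0   0   0   0   0   0   0   0   0   0   0   0   0   0
  1   0   0   0   0   0   0   0   0   4   4   4   4   4
  2   0   0   0   0   0  10  10  10  10  10  10  10  10
  3   0   0   0   0   0  10  10  10  10  10  10  18  18
  4   0  12  12  12  12  12  22  22  22  22  22  22  30
  5   0  12  12  12  19  19  22  22  22  29  29  29  30
  6   0  12  12  23  23  23  30  30  33  33  33  40  40

22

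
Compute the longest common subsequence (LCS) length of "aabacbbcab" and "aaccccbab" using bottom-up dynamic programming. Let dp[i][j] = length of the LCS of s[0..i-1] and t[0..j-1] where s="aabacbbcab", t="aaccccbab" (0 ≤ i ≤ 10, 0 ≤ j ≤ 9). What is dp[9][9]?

5

   ''  a  a  c  c  c  c  b  a  b
''  0  0  0  0  0  0  0  0  0  0
 a  0  1  1  1  1  1  1  1  1  1
 a  0  1  2  2  2  2  2  2  2  2
 b  0  1  2  2  2  2  2  3  3  3
 a  0  1  2  2  2  2  2  3  4  4
 c  0  1  2  3  3  3  3  3  4  4
 b  0  1  2  3  3  3  3  4  4  5
 b  0  1  2  3  3  3  3  4  4  5
 c  0  1  2  3  4  4  4  4  4  5
 a  0  1  2  3  4  4  4  4  5  5
 b  0  1  2  3  4  4  4  5  5  6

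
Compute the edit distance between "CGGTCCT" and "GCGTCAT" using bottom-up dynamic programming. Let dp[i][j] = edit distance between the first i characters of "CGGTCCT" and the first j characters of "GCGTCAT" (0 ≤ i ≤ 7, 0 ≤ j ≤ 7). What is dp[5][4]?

3

   ''  G  C  G  T  C  A  T
''  0  1  2  3  4  5  6  7
 C  1  1  1  2  3  4  5  6
 G  2  1  2  1  2  3  4  5
 G  3  2  2  2  2  3  4  5
 T  4  3  3  3  2  3  4  4
 C  5  4  3  4  3  2  3  4
 C  6  5  4  4  4  3  3  4
 T  7  6  5  5  4  4  4  3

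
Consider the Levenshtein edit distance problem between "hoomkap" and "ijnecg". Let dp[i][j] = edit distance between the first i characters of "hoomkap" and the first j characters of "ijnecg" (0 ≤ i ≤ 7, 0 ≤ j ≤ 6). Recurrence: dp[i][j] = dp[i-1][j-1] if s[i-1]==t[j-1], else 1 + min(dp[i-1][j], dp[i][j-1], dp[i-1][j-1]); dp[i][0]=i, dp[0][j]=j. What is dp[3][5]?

5

   ''  i  j  n  e  c  g
''  0  1  2  3  4  5  6
 h  1  1  2  3  4  5  6
 o  2  2  2  3  4  5  6
 o  3  3  3  3  4  5  6
 m  4  4  4  4  4  5  6
 k  5  5  5  5  5  5  6
 a  6  6  6  6  6  6  6
 p  7  7  7  7  7  7  7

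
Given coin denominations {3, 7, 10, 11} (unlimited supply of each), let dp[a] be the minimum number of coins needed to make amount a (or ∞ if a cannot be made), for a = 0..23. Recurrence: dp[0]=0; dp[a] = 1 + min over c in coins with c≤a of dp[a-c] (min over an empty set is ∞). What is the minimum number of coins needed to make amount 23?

3

 a  0  1  2  3  4  5  6  7  8  9 10 11 12 13 14 15 16 17 18 19 20 21 22 23
dp  0  -  -  1  -  -  2  1  -  3  1  1  4  2  2  5  3  2  2  4  2  2  2  3
(- denotes ∞ / unreachable)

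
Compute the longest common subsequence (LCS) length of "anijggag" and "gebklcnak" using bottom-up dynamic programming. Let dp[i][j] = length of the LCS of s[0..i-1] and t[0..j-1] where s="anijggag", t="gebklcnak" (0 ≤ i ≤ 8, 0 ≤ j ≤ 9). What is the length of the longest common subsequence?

   ''  g  e  b  k  l  c  n  a  k
''  0  0  0  0  0  0  0  0  0  0
 a  0  0  0  0  0  0  0  0  1  1
 n  0  0  0  0  0  0  0  1  1  1
 i  0  0  0  0  0  0  0  1  1  1
 j  0  0  0  0  0  0  0  1  1  1
 g  0  1  1  1  1  1  1  1  1  1
 g  0  1  1  1  1  1  1  1  1  1
 a  0  1  1  1  1  1  1  1  2  2
 g  0  1  1  1  1  1  1  1  2  2

2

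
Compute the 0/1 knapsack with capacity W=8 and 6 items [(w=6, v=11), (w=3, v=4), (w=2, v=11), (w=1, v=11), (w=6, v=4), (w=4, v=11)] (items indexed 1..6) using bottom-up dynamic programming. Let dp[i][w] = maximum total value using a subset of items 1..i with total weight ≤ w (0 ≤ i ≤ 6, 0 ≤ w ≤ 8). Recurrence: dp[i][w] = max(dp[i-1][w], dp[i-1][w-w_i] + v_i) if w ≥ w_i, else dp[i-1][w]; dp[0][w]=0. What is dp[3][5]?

i\w   0   1   2   3   4   5   6   7   8
  0   0   0   0   0   0   0   0   0   0
  1   0   0   0   0   0   0  11  11  11
  2   0   0   0   4   4   4  11  11  11
  3   0   0  11  11  11  15  15  15  22
  4   0  11  11  22  22  22  26  26  26
  5   0  11  11  22  22  22  26  26  26
  6   0  11  11  22  22  22  26  33  33

15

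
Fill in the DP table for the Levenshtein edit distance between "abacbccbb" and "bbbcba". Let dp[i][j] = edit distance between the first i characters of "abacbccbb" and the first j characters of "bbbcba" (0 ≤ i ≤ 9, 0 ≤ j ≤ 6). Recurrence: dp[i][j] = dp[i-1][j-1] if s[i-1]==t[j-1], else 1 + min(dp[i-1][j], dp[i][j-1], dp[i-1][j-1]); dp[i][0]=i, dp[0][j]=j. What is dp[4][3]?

3

   ''  b  b  b  c  b  a
''  0  1  2  3  4  5  6
 a  1  1  2  3  4  5  5
 b  2  1  1  2  3  4  5
 a  3  2  2  2  3  4  4
 c  4  3  3  3  2  3  4
 b  5  4  3  3  3  2  3
 c  6  5  4  4  3  3  3
 c  7  6  5  5  4  4  4
 b  8  7  6  5  5  4  5
 b  9  8  7  6  6  5  5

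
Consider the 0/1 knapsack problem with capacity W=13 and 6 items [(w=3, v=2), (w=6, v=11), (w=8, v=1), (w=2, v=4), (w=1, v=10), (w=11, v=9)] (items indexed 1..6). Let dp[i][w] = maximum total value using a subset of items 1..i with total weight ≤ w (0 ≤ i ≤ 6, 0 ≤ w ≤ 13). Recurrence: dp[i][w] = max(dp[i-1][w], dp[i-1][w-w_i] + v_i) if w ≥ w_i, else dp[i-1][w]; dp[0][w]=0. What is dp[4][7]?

11

i\w   0   1   2   3   4   5   6   7   8   9  10  11  12  13
  0   0   0   0   0   0   0   0   0   0   0   0   0   0   0
  1   0   0   0   2   2   2   2   2   2   2   2   2   2   2
  2   0   0   0   2   2   2  11  11  11  13  13  13  13  13
  3   0   0   0   2   2   2  11  11  11  13  13  13  13  13
  4   0   0   4   4   4   6  11  11  15  15  15  17  17  17
  5   0  10  10  14  14  14  16  21  21  25  25  25  27  27
  6   0  10  10  14  14  14  16  21  21  25  25  25  27  27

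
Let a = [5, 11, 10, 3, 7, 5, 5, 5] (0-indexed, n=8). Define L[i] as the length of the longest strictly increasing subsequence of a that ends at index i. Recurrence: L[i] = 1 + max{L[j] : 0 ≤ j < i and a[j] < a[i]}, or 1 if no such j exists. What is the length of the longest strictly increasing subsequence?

2

   i    0    1    2    3    4    5    6    7
a[i]    5   11   10    3    7    5    5    5
L[i]    1    2    2    1    2    2    2    2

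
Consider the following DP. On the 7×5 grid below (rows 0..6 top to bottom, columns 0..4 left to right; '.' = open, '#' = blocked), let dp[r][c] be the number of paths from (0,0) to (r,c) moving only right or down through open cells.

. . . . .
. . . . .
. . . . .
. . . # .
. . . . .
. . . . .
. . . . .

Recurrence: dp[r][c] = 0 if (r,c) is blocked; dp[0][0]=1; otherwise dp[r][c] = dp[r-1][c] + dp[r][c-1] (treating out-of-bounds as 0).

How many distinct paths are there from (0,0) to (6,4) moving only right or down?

r\c   0   1   2   3   4
  0   1   1   1   1   1
  1   1   2   3   4   5
  2   1   3   6  10  15
  3   1   4  10   0  15
  4   1   5  15  15  30
  5   1   6  21  36  66
  6   1   7  28  64 130

130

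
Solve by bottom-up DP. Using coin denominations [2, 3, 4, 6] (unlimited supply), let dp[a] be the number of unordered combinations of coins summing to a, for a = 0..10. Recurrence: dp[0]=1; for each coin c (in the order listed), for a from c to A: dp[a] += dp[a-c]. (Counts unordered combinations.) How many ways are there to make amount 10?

after  coin     0     1     2     3     4     5     6     7     8     9    10
          2     1     0     1     0     1     0     1     0     1     0     1
          3     1     0     1     1     1     1     2     1     2     2     2
          4     1     0     1     1     2     1     3     2     4     3     5
          6     1     0     1     1     2     1     4     2     5     4     7

7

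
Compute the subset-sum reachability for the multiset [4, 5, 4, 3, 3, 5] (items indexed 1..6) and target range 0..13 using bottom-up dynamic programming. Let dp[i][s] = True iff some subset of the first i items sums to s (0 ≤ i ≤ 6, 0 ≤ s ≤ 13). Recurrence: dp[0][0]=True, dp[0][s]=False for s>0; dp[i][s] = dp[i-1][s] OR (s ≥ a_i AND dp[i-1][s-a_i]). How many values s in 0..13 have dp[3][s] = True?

6

i\s   0   1   2   3   4   5   6   7   8   9  10  11  12  13
  0   T   F   F   F   F   F   F   F   F   F   F   F   F   F
  1   T   F   F   F   T   F   F   F   F   F   F   F   F   F
  2   T   F   F   F   T   T   F   F   F   T   F   F   F   F
  3   T   F   F   F   T   T   F   F   T   T   F   F   F   T
  4   T   F   F   T   T   T   F   T   T   T   F   T   T   T
  5   T   F   F   T   T   T   T   T   T   T   T   T   T   T
  6   T   F   F   T   T   T   T   T   T   T   T   T   T   T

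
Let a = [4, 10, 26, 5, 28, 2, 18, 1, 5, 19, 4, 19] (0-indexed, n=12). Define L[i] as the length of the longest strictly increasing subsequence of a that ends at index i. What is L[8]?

2

   i    0    1    2    3    4    5    6    7    8    9   10   11
a[i]    4   10   26    5   28    2   18    1    5   19    4   19
L[i]    1    2    3    2    4    1    3    1    2    4    2    4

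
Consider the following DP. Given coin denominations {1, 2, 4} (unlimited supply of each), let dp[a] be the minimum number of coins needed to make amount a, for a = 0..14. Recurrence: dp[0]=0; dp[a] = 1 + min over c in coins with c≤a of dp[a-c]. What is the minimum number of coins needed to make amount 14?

 a  0  1  2  3  4  5  6  7  8  9 10 11 12 13 14
dp  0  1  1  2  1  2  2  3  2  3  3  4  3  4  4

4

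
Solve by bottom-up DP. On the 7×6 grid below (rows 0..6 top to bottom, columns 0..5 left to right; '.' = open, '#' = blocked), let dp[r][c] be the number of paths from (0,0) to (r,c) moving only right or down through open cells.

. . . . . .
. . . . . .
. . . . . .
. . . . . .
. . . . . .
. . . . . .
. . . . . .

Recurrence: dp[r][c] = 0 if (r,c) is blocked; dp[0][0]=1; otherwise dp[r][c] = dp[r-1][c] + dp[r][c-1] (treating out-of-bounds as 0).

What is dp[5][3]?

r\c   0   1   2   3   4   5
  0   1   1   1   1   1   1
  1   1   2   3   4   5   6
  2   1   3   6  10  15  21
  3   1   4  10  20  35  56
  4   1   5  15  35  70 126
  5   1   6  21  56 126 252
  6   1   7  28  84 210 462

56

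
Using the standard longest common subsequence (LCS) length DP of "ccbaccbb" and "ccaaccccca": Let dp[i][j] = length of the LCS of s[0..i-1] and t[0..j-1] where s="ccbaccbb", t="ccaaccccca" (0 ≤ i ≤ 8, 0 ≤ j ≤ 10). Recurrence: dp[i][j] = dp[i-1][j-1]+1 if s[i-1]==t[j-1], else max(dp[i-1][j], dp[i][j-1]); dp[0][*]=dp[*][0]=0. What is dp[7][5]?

4

   ''  c  c  a  a  c  c  c  c  c  a
''  0  0  0  0  0  0  0  0  0  0  0
 c  0  1  1  1  1  1  1  1  1  1  1
 c  0  1  2  2  2  2  2  2  2  2  2
 b  0  1  2  2  2  2  2  2  2  2  2
 a  0  1  2  3  3  3  3  3  3  3  3
 c  0  1  2  3  3  4  4  4  4  4  4
 c  0  1  2  3  3  4  5  5  5  5  5
 b  0  1  2  3  3  4  5  5  5  5  5
 b  0  1  2  3  3  4  5  5  5  5  5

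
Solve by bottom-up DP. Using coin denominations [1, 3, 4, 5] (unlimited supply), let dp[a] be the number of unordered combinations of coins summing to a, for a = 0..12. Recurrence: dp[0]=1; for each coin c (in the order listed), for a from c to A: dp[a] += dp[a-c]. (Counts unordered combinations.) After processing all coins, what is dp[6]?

5

after  coin     0     1     2     3     4     5     6     7     8     9    10    11    12
          1     1     1     1     1     1     1     1     1     1     1     1     1     1
          3     1     1     1     2     2     2     3     3     3     4     4     4     5
          4     1     1     1     2     3     3     4     5     6     7     8     9    11
          5     1     1     1     2     3     4     5     6     8    10    12    14    17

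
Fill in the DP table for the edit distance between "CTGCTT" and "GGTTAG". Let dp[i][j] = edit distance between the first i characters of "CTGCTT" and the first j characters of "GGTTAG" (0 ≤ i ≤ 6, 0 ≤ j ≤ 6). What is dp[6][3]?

4

   ''  G  G  T  T  A  G
''  0  1  2  3  4  5  6
 C  1  1  2  3  4  5  6
 T  2  2  2  2  3  4  5
 G  3  2  2  3  3  4  4
 C  4  3  3  3  4  4  5
 T  5  4  4  3  3  4  5
 T  6  5  5  4  3  4  5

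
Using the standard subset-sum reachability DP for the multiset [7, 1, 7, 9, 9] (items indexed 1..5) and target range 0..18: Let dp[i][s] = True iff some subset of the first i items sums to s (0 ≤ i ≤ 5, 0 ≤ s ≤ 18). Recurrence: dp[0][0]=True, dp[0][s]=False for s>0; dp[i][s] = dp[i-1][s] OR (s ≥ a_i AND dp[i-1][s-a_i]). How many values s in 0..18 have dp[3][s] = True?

i\s   0   1   2   3   4   5   6   7   8   9  10  11  12  13  14  15  16  17  18
  0   T   F   F   F   F   F   F   F   F   F   F   F   F   F   F   F   F   F   F
  1   T   F   F   F   F   F   F   T   F   F   F   F   F   F   F   F   F   F   F
  2   T   T   F   F   F   F   F   T   T   F   F   F   F   F   F   F   F   F   F
  3   T   T   F   F   F   F   F   T   T   F   F   F   F   F   T   T   F   F   F
  4   T   T   F   F   F   F   F   T   T   T   T   F   F   F   T   T   T   T   F
  5   T   T   F   F   F   F   F   T   T   T   T   F   F   F   T   T   T   T   T

6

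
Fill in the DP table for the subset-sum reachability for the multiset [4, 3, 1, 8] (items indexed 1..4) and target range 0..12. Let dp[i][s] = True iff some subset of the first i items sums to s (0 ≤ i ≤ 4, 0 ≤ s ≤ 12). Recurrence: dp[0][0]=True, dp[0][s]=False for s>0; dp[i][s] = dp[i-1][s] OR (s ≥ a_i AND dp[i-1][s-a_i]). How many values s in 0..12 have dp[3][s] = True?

7

i\s   0   1   2   3   4   5   6   7   8   9  10  11  12
  0   T   F   F   F   F   F   F   F   F   F   F   F   F
  1   T   F   F   F   T   F   F   F   F   F   F   F   F
  2   T   F   F   T   T   F   F   T   F   F   F   F   F
  3   T   T   F   T   T   T   F   T   T   F   F   F   F
  4   T   T   F   T   T   T   F   T   T   T   F   T   T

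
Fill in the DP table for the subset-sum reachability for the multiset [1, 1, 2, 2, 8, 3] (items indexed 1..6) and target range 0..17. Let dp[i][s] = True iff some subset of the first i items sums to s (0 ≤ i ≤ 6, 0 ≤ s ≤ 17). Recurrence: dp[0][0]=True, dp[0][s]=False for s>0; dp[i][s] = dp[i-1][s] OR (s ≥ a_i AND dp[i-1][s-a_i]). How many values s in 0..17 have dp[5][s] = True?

i\s   0   1   2   3   4   5   6   7   8   9  10  11  12  13  14  15  16  17
  0   T   F   F   F   F   F   F   F   F   F   F   F   F   F   F   F   F   F
  1   T   T   F   F   F   F   F   F   F   F   F   F   F   F   F   F   F   F
  2   T   T   T   F   F   F   F   F   F   F   F   F   F   F   F   F   F   F
  3   T   T   T   T   T   F   F   F   F   F   F   F   F   F   F   F   F   F
  4   T   T   T   T   T   T   T   F   F   F   F   F   F   F   F   F   F   F
  5   T   T   T   T   T   T   T   F   T   T   T   T   T   T   T   F   F   F
  6   T   T   T   T   T   T   T   T   T   T   T   T   T   T   T   T   T   T

14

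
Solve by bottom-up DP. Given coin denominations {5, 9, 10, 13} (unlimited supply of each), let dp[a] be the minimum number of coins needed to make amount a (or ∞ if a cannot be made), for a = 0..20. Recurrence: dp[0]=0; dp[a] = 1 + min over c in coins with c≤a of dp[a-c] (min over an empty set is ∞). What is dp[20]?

 a  0  1  2  3  4  5  6  7  8  9 10 11 12 13 14 15 16 17 18 19 20
dp  0  -  -  -  -  1  -  -  -  1  1  -  -  1  2  2  -  -  2  2  2
(- denotes ∞ / unreachable)

2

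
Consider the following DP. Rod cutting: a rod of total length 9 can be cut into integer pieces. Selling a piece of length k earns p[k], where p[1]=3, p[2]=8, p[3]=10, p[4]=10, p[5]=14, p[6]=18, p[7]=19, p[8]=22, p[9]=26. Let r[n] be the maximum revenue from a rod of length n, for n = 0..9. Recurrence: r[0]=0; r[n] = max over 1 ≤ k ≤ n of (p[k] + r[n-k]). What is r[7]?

   n    0    1    2    3    4    5    6    7    8    9
r[n]    0    3    8   11   16   19   24   27   32   35

27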